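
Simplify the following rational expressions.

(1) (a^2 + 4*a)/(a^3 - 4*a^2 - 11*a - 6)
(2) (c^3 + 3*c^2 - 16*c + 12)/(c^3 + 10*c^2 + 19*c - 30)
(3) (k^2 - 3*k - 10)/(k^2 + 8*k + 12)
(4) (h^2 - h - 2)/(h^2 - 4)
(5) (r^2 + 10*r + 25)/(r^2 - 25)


(1) = (a^2 + 4*a)/(a^3 - 4*a^2 - 11*a - 6)
(2) = (c - 2)/(c + 5)
(3) = (k - 5)/(k + 6)
(4) = (h + 1)/(h + 2)
(5) = (r + 5)/(r - 5)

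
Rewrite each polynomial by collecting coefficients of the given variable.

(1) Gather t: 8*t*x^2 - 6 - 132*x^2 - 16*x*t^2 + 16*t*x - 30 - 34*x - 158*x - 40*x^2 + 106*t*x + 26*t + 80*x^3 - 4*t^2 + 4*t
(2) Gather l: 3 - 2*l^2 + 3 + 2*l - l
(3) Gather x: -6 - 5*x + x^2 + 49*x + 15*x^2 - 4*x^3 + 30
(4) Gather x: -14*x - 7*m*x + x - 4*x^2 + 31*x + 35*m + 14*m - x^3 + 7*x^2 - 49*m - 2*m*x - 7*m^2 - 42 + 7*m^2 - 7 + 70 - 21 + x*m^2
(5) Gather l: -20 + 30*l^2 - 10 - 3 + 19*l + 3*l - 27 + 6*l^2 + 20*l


(1) = t^2*(-16*x - 4) + t*(8*x^2 + 122*x + 30) + 80*x^3 - 172*x^2 - 192*x - 36
(2) = -2*l^2 + l + 6
(3) = -4*x^3 + 16*x^2 + 44*x + 24
(4) = -x^3 + 3*x^2 + x*(m^2 - 9*m + 18)
(5) = 36*l^2 + 42*l - 60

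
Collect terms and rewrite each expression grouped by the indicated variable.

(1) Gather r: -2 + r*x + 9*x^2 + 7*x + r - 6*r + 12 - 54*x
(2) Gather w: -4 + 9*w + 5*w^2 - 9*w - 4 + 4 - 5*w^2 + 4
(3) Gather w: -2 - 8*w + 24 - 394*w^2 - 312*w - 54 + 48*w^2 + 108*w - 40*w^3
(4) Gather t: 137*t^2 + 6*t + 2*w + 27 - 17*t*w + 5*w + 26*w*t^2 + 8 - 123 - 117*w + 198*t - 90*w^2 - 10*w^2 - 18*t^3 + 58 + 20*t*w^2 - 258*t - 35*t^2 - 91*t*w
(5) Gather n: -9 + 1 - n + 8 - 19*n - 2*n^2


(1) = r*(x - 5) + 9*x^2 - 47*x + 10
(2) = 0
(3) = -40*w^3 - 346*w^2 - 212*w - 32
(4) = -18*t^3 + t^2*(26*w + 102) + t*(20*w^2 - 108*w - 54) - 100*w^2 - 110*w - 30
(5) = -2*n^2 - 20*n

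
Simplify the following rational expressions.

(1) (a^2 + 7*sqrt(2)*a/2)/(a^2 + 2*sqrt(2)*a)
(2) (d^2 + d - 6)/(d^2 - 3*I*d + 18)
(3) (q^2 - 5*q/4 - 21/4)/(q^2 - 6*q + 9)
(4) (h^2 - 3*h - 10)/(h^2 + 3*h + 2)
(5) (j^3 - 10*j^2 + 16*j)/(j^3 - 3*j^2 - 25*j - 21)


(1) = (2*a + 7*sqrt(2))/(2*a + 4*sqrt(2))
(2) = (d^2 + d - 6)/(d^2 - 3*I*d + 18)
(3) = (4*q + 7)/(4*q - 12)
(4) = (h - 5)/(h + 1)
(5) = (j^3 - 10*j^2 + 16*j)/(j^3 - 3*j^2 - 25*j - 21)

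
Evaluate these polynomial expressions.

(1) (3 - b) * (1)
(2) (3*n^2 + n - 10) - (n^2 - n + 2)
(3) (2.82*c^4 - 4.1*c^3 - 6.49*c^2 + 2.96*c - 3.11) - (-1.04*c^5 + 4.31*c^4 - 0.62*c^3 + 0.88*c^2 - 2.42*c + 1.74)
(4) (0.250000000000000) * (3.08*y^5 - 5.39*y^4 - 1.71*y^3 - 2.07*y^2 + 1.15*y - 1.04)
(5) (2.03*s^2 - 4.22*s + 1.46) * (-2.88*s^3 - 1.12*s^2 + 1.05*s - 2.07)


(1) = 3 - b
(2) = 2*n^2 + 2*n - 12
(3) = 1.04*c^5 - 1.49*c^4 - 3.48*c^3 - 7.37*c^2 + 5.38*c - 4.85
(4) = 0.77*y^5 - 1.3475*y^4 - 0.4275*y^3 - 0.5175*y^2 + 0.2875*y - 0.26
(5) = -5.8464*s^5 + 9.88*s^4 + 2.6531*s^3 - 10.2683*s^2 + 10.2684*s - 3.0222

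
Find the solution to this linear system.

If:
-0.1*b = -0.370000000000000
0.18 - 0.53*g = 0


Then:
b = 3.70
g = 0.34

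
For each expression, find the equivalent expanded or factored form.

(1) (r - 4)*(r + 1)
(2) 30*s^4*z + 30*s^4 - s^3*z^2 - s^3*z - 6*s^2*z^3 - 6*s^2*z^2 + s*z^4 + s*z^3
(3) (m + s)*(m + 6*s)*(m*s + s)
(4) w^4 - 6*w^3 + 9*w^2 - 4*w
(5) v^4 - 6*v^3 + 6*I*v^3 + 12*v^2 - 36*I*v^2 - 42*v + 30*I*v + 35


(1) = r^2 - 3*r - 4
(2) = (-5*s + z)*(-3*s + z)*(2*s + z)*(s*z + s)
(3) = m^3*s + 7*m^2*s^2 + m^2*s + 6*m*s^3 + 7*m*s^2 + 6*s^3
(4) = w*(w - 4)*(w - 1)^2
(5) = (v - 5)*(v - 1)*(v - I)*(v + 7*I)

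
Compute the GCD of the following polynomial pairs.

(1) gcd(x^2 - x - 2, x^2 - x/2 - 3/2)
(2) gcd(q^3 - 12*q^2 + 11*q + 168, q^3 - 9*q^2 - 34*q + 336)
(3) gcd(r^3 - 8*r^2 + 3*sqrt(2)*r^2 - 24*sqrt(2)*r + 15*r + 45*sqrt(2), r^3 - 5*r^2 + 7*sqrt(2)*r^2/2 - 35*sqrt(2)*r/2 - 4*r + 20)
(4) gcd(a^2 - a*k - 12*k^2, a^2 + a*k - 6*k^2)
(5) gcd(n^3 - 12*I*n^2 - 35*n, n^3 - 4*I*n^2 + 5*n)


(1) = x + 1
(2) = gcd((q - 8)*(q - 7)*(q + 3), (q - 8)*(q - 7)*(q + 6)) = q^2 - 15*q + 56
(3) = gcd((r - 5)*(r - 3)*(r + 3*sqrt(2)), (r - 5)*(r - sqrt(2)/2)*(r + 4*sqrt(2))) = r - 5
(4) = a + 3*k
(5) = n^2 - 5*I*n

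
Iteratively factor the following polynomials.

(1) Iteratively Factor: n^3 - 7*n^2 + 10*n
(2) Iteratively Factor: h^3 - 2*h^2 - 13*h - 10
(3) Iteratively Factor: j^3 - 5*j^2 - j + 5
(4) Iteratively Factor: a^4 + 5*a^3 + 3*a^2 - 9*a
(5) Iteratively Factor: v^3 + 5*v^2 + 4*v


(1) = (n)*(n^2 - 7*n + 10) = n*(n - 5)*(n - 2)
(2) = (h - 5)*(h^2 + 3*h + 2) = (h - 5)*(h + 1)*(h + 2)
(3) = (j - 1)*(j^2 - 4*j - 5) = (j - 1)*(j + 1)*(j - 5)
(4) = (a - 1)*(a^3 + 6*a^2 + 9*a) = (a - 1)*(a + 3)*(a^2 + 3*a) = (a - 1)*(a + 3)^2*(a)
(5) = (v + 1)*(v^2 + 4*v) = v*(v + 1)*(v + 4)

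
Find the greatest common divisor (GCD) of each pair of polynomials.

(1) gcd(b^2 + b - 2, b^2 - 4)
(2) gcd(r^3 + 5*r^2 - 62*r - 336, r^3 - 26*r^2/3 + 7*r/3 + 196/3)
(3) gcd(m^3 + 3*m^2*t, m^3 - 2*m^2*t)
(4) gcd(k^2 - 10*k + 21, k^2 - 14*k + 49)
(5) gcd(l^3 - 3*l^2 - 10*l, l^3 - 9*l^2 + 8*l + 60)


(1) = b + 2
(2) = gcd((r - 8)*(r + 6)*(r + 7), (r - 7)*(r - 4)*(r + 7/3)) = 1
(3) = m^2
(4) = gcd((k - 7)*(k - 3), (k - 7)^2) = k - 7
(5) = l^2 - 3*l - 10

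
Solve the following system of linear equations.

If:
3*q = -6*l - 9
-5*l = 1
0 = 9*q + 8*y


Then:
l = -1/5
q = -13/5
y = 117/40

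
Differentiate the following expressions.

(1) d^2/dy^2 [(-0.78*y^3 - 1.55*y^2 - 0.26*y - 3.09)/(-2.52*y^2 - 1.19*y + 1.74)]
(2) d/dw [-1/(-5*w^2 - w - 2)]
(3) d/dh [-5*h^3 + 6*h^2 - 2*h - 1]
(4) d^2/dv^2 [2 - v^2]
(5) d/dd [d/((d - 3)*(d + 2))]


(1) = (3.055332*y^3 + 148.824648*y^2 + 76.607208*y + 46.311834)/(16.003008*y^6 + 22.670928*y^5 - 22.443372*y^4 - 29.622313*y^3 + 15.496614*y^2 + 10.808532*y - 5.268024)
(2) = (-10*w - 1)/(5*w^2 + w + 2)^2
(3) = -15*h^2 + 12*h - 2
(4) = -2
(5) = (-d^2 - 6)/(d^4 - 2*d^3 - 11*d^2 + 12*d + 36)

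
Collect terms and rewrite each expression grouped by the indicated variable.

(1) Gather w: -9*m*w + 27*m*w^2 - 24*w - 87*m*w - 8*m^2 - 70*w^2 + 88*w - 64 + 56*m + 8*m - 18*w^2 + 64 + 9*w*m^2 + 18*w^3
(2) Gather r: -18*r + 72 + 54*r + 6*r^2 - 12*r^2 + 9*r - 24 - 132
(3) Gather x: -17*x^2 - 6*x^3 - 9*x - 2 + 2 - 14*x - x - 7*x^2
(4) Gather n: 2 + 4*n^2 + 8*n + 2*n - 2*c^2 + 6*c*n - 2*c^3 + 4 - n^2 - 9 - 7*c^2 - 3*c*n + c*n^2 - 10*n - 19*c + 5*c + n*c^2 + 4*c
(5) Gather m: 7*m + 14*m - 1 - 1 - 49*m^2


(1) = -8*m^2 + 64*m + 18*w^3 + w^2*(27*m - 88) + w*(9*m^2 - 96*m + 64)
(2) = -6*r^2 + 45*r - 84
(3) = -6*x^3 - 24*x^2 - 24*x
(4) = -2*c^3 - 9*c^2 - 10*c + n^2*(c + 3) + n*(c^2 + 3*c) - 3
(5) = -49*m^2 + 21*m - 2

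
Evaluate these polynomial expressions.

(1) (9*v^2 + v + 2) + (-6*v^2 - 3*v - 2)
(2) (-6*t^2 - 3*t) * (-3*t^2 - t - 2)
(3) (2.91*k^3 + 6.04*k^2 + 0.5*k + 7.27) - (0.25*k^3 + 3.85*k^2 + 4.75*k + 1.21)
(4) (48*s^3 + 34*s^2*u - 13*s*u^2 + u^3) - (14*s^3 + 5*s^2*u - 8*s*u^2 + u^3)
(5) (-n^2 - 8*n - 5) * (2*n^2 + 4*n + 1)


(1) = 3*v^2 - 2*v
(2) = 18*t^4 + 15*t^3 + 15*t^2 + 6*t
(3) = 2.66*k^3 + 2.19*k^2 - 4.25*k + 6.06
(4) = 34*s^3 + 29*s^2*u - 5*s*u^2
(5) = -2*n^4 - 20*n^3 - 43*n^2 - 28*n - 5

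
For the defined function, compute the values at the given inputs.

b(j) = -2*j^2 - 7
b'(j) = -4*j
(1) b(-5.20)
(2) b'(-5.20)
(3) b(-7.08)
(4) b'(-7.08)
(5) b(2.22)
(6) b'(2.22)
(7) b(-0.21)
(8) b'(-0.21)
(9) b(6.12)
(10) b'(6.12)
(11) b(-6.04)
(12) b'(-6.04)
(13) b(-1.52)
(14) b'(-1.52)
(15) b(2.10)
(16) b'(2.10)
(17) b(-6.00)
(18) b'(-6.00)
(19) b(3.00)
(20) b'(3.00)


(1) = -61.08
(2) = 20.80
(3) = -107.25
(4) = 28.32
(5) = -16.86
(6) = -8.88
(7) = -7.09
(8) = 0.84
(9) = -81.91
(10) = -24.48
(11) = -79.96
(12) = 24.16
(13) = -11.62
(14) = 6.08
(15) = -15.82
(16) = -8.40
(17) = -79.00
(18) = 24.00
(19) = -25.00
(20) = -12.00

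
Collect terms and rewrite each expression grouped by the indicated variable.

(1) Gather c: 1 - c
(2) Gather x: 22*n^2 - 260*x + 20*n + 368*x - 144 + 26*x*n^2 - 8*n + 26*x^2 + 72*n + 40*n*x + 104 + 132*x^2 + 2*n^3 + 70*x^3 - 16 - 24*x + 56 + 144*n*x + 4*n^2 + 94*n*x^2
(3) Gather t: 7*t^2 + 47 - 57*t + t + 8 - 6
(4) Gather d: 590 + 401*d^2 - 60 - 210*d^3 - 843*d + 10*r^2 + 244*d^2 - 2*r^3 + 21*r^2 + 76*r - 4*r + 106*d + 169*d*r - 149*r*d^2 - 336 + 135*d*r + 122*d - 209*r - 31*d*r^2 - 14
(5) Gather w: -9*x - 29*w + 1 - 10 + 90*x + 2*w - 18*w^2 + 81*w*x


(1) = 1 - c
(2) = 2*n^3 + 26*n^2 + 84*n + 70*x^3 + x^2*(94*n + 158) + x*(26*n^2 + 184*n + 84)
(3) = 7*t^2 - 56*t + 49
(4) = -210*d^3 + d^2*(645 - 149*r) + d*(-31*r^2 + 304*r - 615) - 2*r^3 + 31*r^2 - 137*r + 180
(5) = -18*w^2 + w*(81*x - 27) + 81*x - 9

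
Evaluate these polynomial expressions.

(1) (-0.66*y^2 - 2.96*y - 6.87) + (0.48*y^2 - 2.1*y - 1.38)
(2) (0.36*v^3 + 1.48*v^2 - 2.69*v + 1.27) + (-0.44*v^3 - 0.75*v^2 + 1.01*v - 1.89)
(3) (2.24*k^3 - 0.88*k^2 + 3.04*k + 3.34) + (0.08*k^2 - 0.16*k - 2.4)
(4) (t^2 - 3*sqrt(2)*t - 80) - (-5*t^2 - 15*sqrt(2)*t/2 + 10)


(1) = -0.18*y^2 - 5.06*y - 8.25
(2) = -0.08*v^3 + 0.73*v^2 - 1.68*v - 0.62
(3) = 2.24*k^3 - 0.8*k^2 + 2.88*k + 0.94
(4) = 6*t^2 + 9*sqrt(2)*t/2 - 90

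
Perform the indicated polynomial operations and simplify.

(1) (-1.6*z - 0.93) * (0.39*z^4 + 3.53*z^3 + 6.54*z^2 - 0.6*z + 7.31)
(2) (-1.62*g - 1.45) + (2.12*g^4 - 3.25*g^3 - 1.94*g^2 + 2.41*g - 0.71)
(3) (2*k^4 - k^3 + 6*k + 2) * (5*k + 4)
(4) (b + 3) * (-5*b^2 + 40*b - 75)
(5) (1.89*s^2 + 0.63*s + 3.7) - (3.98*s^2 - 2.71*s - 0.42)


(1) = -0.624*z^5 - 6.0107*z^4 - 13.7469*z^3 - 5.1222*z^2 - 11.138*z - 6.7983
(2) = 2.12*g^4 - 3.25*g^3 - 1.94*g^2 + 0.79*g - 2.16
(3) = 10*k^5 + 3*k^4 - 4*k^3 + 30*k^2 + 34*k + 8
(4) = -5*b^3 + 25*b^2 + 45*b - 225
(5) = -2.09*s^2 + 3.34*s + 4.12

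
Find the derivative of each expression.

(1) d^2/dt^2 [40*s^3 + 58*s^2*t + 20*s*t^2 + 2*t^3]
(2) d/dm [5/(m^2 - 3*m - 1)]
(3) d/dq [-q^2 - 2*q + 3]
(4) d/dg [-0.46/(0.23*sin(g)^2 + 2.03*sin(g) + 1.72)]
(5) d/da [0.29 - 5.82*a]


(1) = 40*s + 12*t
(2) = 5*(3 - 2*m)/(-m^2 + 3*m + 1)^2
(3) = -2*q - 2
(4) = (0.2116*sin(g) + 0.9338)*cos(g)/(0.23*sin(g)^2 + 2.03*sin(g) + 1.72)^2
(5) = -5.82000000000000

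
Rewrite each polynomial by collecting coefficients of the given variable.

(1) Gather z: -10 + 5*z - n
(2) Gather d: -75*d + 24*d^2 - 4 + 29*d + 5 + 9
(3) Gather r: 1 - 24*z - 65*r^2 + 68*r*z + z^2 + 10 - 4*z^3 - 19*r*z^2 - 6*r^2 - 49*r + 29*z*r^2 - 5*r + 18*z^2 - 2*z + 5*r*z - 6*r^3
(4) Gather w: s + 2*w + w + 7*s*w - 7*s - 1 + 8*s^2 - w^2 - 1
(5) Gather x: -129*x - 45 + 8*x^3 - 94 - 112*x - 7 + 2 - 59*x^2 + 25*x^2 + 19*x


(1) = -n + 5*z - 10
(2) = 24*d^2 - 46*d + 10
(3) = -6*r^3 + r^2*(29*z - 71) + r*(-19*z^2 + 73*z - 54) - 4*z^3 + 19*z^2 - 26*z + 11
(4) = 8*s^2 - 6*s - w^2 + w*(7*s + 3) - 2
(5) = 8*x^3 - 34*x^2 - 222*x - 144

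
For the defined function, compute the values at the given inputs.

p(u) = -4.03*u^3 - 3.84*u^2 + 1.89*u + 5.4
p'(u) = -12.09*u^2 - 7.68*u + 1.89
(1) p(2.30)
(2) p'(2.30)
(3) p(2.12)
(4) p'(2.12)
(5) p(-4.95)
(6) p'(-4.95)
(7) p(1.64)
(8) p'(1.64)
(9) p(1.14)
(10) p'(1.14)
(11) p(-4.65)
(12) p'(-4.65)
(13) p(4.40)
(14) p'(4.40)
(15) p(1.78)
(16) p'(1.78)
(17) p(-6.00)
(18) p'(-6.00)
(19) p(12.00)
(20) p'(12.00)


(1) = -59.60
(2) = -79.73
(3) = -46.25
(4) = -68.73
(5) = 390.74
(6) = -256.33
(7) = -19.60
(8) = -43.22
(9) = -3.41
(10) = -22.58
(11) = 318.78
(12) = -223.81
(13) = -403.92
(14) = -265.96
(15) = -26.13
(16) = -50.09
(17) = 726.30
(18) = -387.27
(19) = -7488.72
(20) = -1831.23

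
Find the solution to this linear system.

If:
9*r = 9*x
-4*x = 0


Then:
r = 0
x = 0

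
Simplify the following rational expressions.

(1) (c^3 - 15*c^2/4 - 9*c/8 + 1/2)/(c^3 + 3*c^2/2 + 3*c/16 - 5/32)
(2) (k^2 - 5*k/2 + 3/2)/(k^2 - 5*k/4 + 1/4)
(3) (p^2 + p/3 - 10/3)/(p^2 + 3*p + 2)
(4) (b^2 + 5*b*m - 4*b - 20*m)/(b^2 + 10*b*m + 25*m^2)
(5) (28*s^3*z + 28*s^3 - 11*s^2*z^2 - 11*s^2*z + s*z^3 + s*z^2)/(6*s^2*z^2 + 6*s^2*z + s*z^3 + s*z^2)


(1) = (4*c - 16)/(4*c + 5)
(2) = (4*k - 6)/(4*k - 1)
(3) = (3*p - 5)/(3*p + 3)
(4) = (b - 4)/(b + 5*m)
(5) = (28*s^2 - 11*s*z + z^2)/(6*s*z + z^2)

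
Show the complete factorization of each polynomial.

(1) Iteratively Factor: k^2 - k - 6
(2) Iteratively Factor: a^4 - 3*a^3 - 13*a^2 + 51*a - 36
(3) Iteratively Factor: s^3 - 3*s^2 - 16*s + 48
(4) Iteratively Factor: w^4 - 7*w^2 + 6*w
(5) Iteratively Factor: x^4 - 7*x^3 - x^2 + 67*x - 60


(1) = (k + 2)*(k - 3)
(2) = (a - 3)*(a^3 - 13*a + 12) = (a - 3)*(a - 1)*(a^2 + a - 12) = (a - 3)^2*(a - 1)*(a + 4)
(3) = (s - 4)*(s^2 + s - 12) = (s - 4)*(s - 3)*(s + 4)
(4) = (w - 2)*(w^3 + 2*w^2 - 3*w) = (w - 2)*(w - 1)*(w^2 + 3*w) = (w - 2)*(w - 1)*(w + 3)*(w)
(5) = (x - 5)*(x^3 - 2*x^2 - 11*x + 12) = (x - 5)*(x + 3)*(x^2 - 5*x + 4) = (x - 5)*(x - 1)*(x + 3)*(x - 4)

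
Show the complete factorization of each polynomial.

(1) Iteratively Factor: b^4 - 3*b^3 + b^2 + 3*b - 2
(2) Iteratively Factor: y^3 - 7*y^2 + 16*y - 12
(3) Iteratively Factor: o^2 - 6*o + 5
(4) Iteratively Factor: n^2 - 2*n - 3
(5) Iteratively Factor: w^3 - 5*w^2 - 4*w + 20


(1) = (b - 1)*(b^3 - 2*b^2 - b + 2) = (b - 1)^2*(b^2 - b - 2) = (b - 2)*(b - 1)^2*(b + 1)
(2) = (y - 2)*(y^2 - 5*y + 6) = (y - 2)^2*(y - 3)
(3) = (o - 1)*(o - 5)
(4) = (n + 1)*(n - 3)
(5) = (w - 5)*(w^2 - 4) = (w - 5)*(w + 2)*(w - 2)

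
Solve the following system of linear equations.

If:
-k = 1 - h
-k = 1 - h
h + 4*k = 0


Then:
h = 4/5
k = -1/5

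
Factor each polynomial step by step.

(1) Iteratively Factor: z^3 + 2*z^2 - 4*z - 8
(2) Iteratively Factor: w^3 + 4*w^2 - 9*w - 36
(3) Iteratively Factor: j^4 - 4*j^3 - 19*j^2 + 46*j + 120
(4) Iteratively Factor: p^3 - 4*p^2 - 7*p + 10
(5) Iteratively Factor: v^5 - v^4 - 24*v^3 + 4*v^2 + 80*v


(1) = (z + 2)*(z^2 - 4) = (z - 2)*(z + 2)*(z + 2)
(2) = (w + 3)*(w^2 + w - 12) = (w + 3)*(w + 4)*(w - 3)
(3) = (j - 5)*(j^3 + j^2 - 14*j - 24) = (j - 5)*(j + 2)*(j^2 - j - 12) = (j - 5)*(j - 4)*(j + 2)*(j + 3)
(4) = (p - 5)*(p^2 + p - 2) = (p - 5)*(p - 1)*(p + 2)
(5) = (v + 4)*(v^4 - 5*v^3 - 4*v^2 + 20*v) = (v - 5)*(v + 4)*(v^3 - 4*v) = (v - 5)*(v + 2)*(v + 4)*(v^2 - 2*v) = (v - 5)*(v - 2)*(v + 2)*(v + 4)*(v)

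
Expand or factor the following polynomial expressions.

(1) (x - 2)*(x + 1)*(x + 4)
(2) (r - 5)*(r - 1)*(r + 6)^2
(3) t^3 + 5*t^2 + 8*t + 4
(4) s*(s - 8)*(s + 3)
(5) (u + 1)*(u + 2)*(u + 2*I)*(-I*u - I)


(1) = x^3 + 3*x^2 - 6*x - 8
(2) = r^4 + 6*r^3 - 31*r^2 - 156*r + 180
(3) = (t + 1)*(t + 2)^2
(4) = s^3 - 5*s^2 - 24*s
(5) = -I*u^4 + 2*u^3 - 4*I*u^3 + 8*u^2 - 5*I*u^2 + 10*u - 2*I*u + 4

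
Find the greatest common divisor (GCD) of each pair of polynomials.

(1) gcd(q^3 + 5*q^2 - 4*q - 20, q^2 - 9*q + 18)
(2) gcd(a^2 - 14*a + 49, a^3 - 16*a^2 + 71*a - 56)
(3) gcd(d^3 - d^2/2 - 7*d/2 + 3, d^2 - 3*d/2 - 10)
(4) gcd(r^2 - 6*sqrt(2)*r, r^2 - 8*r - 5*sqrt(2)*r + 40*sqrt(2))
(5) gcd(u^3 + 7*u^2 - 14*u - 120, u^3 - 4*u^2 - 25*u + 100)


(1) = gcd((q - 2)*(q + 2)*(q + 5), (q - 6)*(q - 3)) = 1
(2) = a - 7
(3) = 1
(4) = 1
(5) = u^2 + u - 20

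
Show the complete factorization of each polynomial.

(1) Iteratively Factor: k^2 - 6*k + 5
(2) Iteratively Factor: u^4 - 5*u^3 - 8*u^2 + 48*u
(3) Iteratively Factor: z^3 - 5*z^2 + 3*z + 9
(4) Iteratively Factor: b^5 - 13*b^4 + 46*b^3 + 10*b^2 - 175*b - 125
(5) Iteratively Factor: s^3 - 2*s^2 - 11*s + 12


(1) = (k - 1)*(k - 5)
(2) = (u - 4)*(u^3 - u^2 - 12*u) = u*(u - 4)*(u^2 - u - 12) = u*(u - 4)*(u + 3)*(u - 4)
(3) = (z - 3)*(z^2 - 2*z - 3) = (z - 3)*(z + 1)*(z - 3)
(4) = (b + 1)*(b^4 - 14*b^3 + 60*b^2 - 50*b - 125) = (b - 5)*(b + 1)*(b^3 - 9*b^2 + 15*b + 25) = (b - 5)*(b + 1)^2*(b^2 - 10*b + 25) = (b - 5)^2*(b + 1)^2*(b - 5)
(5) = (s - 1)*(s^2 - s - 12) = (s - 1)*(s + 3)*(s - 4)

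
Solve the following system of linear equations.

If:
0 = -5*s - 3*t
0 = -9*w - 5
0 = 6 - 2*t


Then:
s = -9/5
t = 3
w = -5/9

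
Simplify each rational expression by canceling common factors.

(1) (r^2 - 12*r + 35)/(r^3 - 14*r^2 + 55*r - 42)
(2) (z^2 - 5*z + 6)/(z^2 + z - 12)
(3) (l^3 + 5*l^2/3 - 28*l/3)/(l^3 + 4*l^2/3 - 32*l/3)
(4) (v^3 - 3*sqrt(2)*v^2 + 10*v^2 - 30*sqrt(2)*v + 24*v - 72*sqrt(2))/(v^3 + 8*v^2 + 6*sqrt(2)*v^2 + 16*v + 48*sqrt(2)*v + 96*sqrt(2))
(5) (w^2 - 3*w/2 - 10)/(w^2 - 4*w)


(1) = (r - 5)/(r^2 - 7*r + 6)
(2) = (z - 2)/(z + 4)
(3) = (3*l - 7)/(3*l - 8)
(4) = (v^2 + v*(6 - 3*sqrt(2)) - 18*sqrt(2))/(v^2 + v*(4 + 6*sqrt(2)) + 24*sqrt(2))
(5) = (2*w + 5)/(2*w)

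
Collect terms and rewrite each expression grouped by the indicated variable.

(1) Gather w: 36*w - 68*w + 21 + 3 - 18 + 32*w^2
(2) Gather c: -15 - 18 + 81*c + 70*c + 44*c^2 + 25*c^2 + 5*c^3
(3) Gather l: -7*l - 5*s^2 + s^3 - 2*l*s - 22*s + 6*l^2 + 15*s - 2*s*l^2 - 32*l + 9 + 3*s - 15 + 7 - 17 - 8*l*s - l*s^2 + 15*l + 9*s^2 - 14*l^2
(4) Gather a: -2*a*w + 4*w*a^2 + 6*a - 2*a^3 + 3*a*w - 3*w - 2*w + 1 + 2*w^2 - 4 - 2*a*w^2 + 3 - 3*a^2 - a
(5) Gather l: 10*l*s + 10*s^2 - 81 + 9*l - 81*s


(1) = 32*w^2 - 32*w + 6
(2) = 5*c^3 + 69*c^2 + 151*c - 33
(3) = l^2*(-2*s - 8) + l*(-s^2 - 10*s - 24) + s^3 + 4*s^2 - 4*s - 16
(4) = -2*a^3 + a^2*(4*w - 3) + a*(-2*w^2 + w + 5) + 2*w^2 - 5*w
(5) = l*(10*s + 9) + 10*s^2 - 81*s - 81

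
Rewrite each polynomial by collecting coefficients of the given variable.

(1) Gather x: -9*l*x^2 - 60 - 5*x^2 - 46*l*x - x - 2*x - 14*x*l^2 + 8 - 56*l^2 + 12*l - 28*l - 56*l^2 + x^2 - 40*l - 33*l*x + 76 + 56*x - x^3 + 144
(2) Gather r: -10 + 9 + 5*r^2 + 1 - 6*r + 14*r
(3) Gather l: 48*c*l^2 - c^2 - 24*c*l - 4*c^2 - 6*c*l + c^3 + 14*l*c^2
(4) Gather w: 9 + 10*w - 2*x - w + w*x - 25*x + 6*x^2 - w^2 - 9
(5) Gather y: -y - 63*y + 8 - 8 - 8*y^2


(1) = -112*l^2 - 56*l - x^3 + x^2*(-9*l - 4) + x*(-14*l^2 - 79*l + 53) + 168
(2) = 5*r^2 + 8*r
(3) = c^3 - 5*c^2 + 48*c*l^2 + l*(14*c^2 - 30*c)
(4) = -w^2 + w*(x + 9) + 6*x^2 - 27*x
(5) = -8*y^2 - 64*y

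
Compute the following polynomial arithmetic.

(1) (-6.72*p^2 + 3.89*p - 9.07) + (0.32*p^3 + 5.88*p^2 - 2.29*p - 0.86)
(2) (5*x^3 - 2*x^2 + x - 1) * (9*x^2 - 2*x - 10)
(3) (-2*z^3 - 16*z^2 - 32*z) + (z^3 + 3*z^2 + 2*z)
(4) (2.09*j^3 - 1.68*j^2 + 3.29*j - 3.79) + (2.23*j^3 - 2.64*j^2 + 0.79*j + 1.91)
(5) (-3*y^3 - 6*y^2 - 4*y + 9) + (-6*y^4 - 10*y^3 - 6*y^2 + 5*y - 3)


(1) = 0.32*p^3 - 0.84*p^2 + 1.6*p - 9.93
(2) = 45*x^5 - 28*x^4 - 37*x^3 + 9*x^2 - 8*x + 10
(3) = -z^3 - 13*z^2 - 30*z
(4) = 4.32*j^3 - 4.32*j^2 + 4.08*j - 1.88
(5) = -6*y^4 - 13*y^3 - 12*y^2 + y + 6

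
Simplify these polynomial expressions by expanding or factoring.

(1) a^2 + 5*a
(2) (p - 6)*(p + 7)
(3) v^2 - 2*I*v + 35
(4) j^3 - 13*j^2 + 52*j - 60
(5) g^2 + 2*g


(1) = a*(a + 5)
(2) = p^2 + p - 42
(3) = (v - 7*I)*(v + 5*I)
(4) = (j - 6)*(j - 5)*(j - 2)
(5) = g*(g + 2)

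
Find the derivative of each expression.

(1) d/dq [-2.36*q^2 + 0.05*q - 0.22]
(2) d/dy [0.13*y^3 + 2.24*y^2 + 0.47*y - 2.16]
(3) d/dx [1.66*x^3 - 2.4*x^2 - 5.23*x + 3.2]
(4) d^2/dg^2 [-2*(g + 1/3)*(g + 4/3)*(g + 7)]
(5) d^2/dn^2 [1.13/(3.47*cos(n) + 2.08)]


(1) = 0.05 - 4.72*q
(2) = 0.39*y^2 + 4.48*y + 0.47
(3) = 4.98*x^2 - 4.8*x - 5.23
(4) = -12*g - 104/3
(5) = (13.606217*sin(n)^2 + 8.155888*cos(n) + 13.606217)/(3.47*cos(n) + 2.08)^3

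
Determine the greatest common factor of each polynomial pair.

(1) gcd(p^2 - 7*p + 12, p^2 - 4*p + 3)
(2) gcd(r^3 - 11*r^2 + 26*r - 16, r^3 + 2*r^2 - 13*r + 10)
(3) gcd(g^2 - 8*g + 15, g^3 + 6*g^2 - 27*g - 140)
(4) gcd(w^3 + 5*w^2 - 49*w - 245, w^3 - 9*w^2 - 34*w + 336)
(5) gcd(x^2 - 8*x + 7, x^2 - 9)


(1) = gcd((p - 4)*(p - 3), (p - 3)*(p - 1)) = p - 3
(2) = r^2 - 3*r + 2
(3) = g - 5
(4) = gcd((w - 7)*(w + 5)*(w + 7), (w - 8)*(w - 7)*(w + 6)) = w - 7
(5) = 1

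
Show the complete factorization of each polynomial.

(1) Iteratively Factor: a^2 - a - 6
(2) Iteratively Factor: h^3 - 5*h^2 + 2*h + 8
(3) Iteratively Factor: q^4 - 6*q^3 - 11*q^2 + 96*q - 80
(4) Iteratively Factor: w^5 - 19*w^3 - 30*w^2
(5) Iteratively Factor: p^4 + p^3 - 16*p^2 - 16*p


(1) = (a - 3)*(a + 2)
(2) = (h - 4)*(h^2 - h - 2) = (h - 4)*(h - 2)*(h + 1)
(3) = (q - 1)*(q^3 - 5*q^2 - 16*q + 80) = (q - 1)*(q + 4)*(q^2 - 9*q + 20) = (q - 5)*(q - 1)*(q + 4)*(q - 4)
(4) = (w - 5)*(w^4 + 5*w^3 + 6*w^2) = (w - 5)*(w + 2)*(w^3 + 3*w^2) = w*(w - 5)*(w + 2)*(w^2 + 3*w) = w^2*(w - 5)*(w + 2)*(w + 3)
(5) = (p)*(p^3 + p^2 - 16*p - 16) = p*(p + 1)*(p^2 - 16) = p*(p - 4)*(p + 1)*(p + 4)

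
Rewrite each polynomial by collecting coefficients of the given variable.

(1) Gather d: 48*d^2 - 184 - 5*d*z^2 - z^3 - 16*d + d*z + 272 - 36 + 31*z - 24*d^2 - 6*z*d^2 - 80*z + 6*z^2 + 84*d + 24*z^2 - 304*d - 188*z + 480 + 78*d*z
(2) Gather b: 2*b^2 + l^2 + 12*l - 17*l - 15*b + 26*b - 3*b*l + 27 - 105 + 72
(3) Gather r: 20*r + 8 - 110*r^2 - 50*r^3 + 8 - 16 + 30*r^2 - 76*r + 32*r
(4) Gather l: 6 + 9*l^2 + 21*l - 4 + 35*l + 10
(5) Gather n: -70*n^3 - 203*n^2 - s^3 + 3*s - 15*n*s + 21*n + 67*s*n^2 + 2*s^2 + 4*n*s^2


(1) = d^2*(24 - 6*z) + d*(-5*z^2 + 79*z - 236) - z^3 + 30*z^2 - 237*z + 532
(2) = 2*b^2 + b*(11 - 3*l) + l^2 - 5*l - 6
(3) = -50*r^3 - 80*r^2 - 24*r
(4) = 9*l^2 + 56*l + 12
(5) = -70*n^3 + n^2*(67*s - 203) + n*(4*s^2 - 15*s + 21) - s^3 + 2*s^2 + 3*s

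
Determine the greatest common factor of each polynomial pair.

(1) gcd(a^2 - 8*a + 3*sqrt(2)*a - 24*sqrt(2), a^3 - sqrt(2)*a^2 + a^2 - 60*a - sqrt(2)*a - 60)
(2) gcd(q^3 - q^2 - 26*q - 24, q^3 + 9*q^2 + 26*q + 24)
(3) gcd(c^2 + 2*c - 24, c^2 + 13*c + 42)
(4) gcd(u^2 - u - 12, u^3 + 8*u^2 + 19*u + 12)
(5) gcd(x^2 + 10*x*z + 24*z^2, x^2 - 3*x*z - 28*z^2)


(1) = gcd((a - 8)*(a + 3*sqrt(2)), (a + 1)*(a - 6*sqrt(2))*(a + 5*sqrt(2))) = 1
(2) = q + 4
(3) = c + 6
(4) = u + 3
(5) = gcd((x + 4*z)*(x + 6*z), (x - 7*z)*(x + 4*z)) = x + 4*z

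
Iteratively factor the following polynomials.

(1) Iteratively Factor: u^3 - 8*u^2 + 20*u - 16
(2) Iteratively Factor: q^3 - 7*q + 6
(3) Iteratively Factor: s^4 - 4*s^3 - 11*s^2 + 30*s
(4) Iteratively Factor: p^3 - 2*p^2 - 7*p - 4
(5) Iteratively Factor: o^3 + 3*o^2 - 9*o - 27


(1) = (u - 2)*(u^2 - 6*u + 8) = (u - 2)^2*(u - 4)
(2) = (q - 2)*(q^2 + 2*q - 3) = (q - 2)*(q - 1)*(q + 3)
(3) = (s - 2)*(s^3 - 2*s^2 - 15*s) = (s - 5)*(s - 2)*(s^2 + 3*s) = (s - 5)*(s - 2)*(s + 3)*(s)
(4) = (p + 1)*(p^2 - 3*p - 4) = (p - 4)*(p + 1)*(p + 1)
(5) = (o + 3)*(o^2 - 9) = (o + 3)^2*(o - 3)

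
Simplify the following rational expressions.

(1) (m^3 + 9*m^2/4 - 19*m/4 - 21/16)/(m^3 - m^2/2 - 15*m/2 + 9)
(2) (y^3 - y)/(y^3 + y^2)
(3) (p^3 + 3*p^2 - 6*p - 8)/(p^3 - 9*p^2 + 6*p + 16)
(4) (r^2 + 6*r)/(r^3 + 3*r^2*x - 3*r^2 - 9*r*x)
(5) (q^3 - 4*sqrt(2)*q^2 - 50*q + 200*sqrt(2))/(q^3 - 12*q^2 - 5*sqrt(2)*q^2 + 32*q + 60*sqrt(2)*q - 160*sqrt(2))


(1) = (8*m^2 + 30*m + 7)/(8*m^2 + 8*m - 48)
(2) = (y - 1)/y
(3) = (p + 4)/(p - 8)
(4) = (r + 6)/(r^2 + 3*r*x - 3*r - 9*x)
(5) = (q^2 + sqrt(2)*q - 40)/(q^2 - 12*q + 32)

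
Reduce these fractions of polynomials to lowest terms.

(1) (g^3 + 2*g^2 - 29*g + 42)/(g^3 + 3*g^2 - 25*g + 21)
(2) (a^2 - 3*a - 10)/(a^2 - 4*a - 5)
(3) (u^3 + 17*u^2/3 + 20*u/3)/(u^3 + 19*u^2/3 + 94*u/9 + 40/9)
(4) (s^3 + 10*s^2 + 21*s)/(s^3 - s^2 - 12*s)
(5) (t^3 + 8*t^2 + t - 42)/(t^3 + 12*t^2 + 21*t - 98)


(1) = (g - 2)/(g - 1)
(2) = (a + 2)/(a + 1)
(3) = 3*u/(3*u + 2)
(4) = (s + 7)/(s - 4)
(5) = (t + 3)/(t + 7)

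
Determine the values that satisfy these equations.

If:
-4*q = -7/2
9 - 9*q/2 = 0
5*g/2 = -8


Then:
No Solution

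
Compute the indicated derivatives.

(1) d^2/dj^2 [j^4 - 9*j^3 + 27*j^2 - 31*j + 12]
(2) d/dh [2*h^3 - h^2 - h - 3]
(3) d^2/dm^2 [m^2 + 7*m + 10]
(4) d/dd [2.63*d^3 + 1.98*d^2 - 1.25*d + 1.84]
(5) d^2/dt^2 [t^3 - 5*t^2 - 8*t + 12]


(1) = 12*j^2 - 54*j + 54
(2) = 6*h^2 - 2*h - 1
(3) = 2
(4) = 7.89*d^2 + 3.96*d - 1.25
(5) = 6*t - 10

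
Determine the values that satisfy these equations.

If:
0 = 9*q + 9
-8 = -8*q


Then:
No Solution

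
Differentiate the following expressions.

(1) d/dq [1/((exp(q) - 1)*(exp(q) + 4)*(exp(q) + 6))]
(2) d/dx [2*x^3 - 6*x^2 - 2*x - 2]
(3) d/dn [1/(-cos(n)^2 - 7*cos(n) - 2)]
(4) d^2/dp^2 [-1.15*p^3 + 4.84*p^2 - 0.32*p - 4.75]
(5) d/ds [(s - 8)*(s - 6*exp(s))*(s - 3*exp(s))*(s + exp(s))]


(1) = -((exp(q) - 1)*(exp(q) + 4) + (exp(q) - 1)*(exp(q) + 6) + (exp(q) + 4)*(exp(q) + 6))/(4*(exp(q) + 4)^2*(exp(q) + 6)^2*sinh(q/2)^2)
(2) = 6*x^2 - 12*x - 2
(3) = -(2*cos(n) + 7)*sin(n)/(cos(n)^2 + 7*cos(n) + 2)^2
(4) = 9.68 - 6.9*p
(5) = -8*s^3*exp(s) + 4*s^3 + 18*s^2*exp(2*s) + 40*s^2*exp(s) - 24*s^2 + 54*s*exp(3*s) - 126*s*exp(2*s) + 128*s*exp(s) - 414*exp(3*s) - 72*exp(2*s)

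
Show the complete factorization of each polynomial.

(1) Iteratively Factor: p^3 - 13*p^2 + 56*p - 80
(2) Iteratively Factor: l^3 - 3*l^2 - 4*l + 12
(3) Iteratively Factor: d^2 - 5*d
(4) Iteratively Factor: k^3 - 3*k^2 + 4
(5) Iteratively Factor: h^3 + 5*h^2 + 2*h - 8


(1) = (p - 5)*(p^2 - 8*p + 16) = (p - 5)*(p - 4)*(p - 4)
(2) = (l - 2)*(l^2 - l - 6) = (l - 3)*(l - 2)*(l + 2)
(3) = (d - 5)*(d)
(4) = (k + 1)*(k^2 - 4*k + 4) = (k - 2)*(k + 1)*(k - 2)
(5) = (h - 1)*(h^2 + 6*h + 8) = (h - 1)*(h + 4)*(h + 2)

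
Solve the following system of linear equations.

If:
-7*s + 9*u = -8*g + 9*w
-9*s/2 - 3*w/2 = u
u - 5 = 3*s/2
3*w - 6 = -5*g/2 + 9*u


Then:
g = 160/73
s = -2702/1241
u = 2152/1241
w = 20014/3723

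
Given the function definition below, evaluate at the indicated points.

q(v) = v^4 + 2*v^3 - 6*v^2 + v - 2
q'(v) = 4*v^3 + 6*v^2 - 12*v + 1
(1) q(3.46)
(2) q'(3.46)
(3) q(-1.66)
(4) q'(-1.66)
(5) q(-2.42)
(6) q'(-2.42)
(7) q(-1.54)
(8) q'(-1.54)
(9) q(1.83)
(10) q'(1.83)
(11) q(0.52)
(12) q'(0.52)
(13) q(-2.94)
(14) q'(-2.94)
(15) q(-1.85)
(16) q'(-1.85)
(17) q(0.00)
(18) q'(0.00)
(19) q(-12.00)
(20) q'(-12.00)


(1) = 155.79
(2) = 197.00
(3) = -21.75
(4) = 19.16
(5) = -33.61
(6) = 8.49
(7) = -19.45
(8) = 19.10
(9) = 3.21
(10) = 23.65
(11) = -2.75
(12) = -3.06
(13) = -32.91
(14) = -13.51
(15) = -25.33
(16) = 18.41
(17) = -2.00
(18) = 1.00
(19) = 16402.00
(20) = -5903.00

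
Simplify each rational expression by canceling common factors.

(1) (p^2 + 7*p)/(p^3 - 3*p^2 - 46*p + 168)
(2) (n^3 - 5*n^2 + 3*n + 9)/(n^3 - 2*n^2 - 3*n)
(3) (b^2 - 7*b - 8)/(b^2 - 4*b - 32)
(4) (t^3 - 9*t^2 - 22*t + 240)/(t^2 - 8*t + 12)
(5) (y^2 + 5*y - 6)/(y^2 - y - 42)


(1) = p/(p^2 - 10*p + 24)
(2) = (n - 3)/n
(3) = (b + 1)/(b + 4)
(4) = (t^2 - 3*t - 40)/(t - 2)
(5) = (y - 1)/(y - 7)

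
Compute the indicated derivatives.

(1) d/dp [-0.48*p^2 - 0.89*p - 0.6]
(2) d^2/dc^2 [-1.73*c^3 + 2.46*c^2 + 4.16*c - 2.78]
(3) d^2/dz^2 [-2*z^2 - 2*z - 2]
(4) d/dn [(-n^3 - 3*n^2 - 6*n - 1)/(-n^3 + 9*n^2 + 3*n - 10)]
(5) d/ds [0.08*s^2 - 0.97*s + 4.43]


(1) = -0.96*p - 0.89
(2) = 4.92 - 10.38*c
(3) = -4
(4) = 3*(-4*n^4 - 6*n^3 + 24*n^2 + 26*n + 21)/(n^6 - 18*n^5 + 75*n^4 + 74*n^3 - 171*n^2 - 60*n + 100)
(5) = 0.16*s - 0.97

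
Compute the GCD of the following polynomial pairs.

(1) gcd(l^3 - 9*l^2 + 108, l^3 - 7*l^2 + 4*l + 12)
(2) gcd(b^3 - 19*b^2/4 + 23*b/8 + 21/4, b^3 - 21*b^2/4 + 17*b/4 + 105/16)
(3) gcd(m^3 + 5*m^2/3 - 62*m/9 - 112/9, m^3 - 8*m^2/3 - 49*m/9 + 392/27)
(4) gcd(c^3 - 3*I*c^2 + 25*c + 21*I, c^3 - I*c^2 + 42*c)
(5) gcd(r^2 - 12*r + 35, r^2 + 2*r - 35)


(1) = gcd((l - 6)^2*(l + 3), (l - 6)*(l - 2)*(l + 1)) = l - 6
(2) = gcd((b - 7/2)*(b - 2)*(b + 3/4), (b - 7/2)*(b - 5/2)*(b + 3/4)) = b^2 - 11*b/4 - 21/8
(3) = gcd((m - 8/3)*(m + 2)*(m + 7/3), (m - 8/3)*(m - 7/3)*(m + 7/3)) = m^2 - m/3 - 56/9
(4) = c - 7*I
(5) = r - 5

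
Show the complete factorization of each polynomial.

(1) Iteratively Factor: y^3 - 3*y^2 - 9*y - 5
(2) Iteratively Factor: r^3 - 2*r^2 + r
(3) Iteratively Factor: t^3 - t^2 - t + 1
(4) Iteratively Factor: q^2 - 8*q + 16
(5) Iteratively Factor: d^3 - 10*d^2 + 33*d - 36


(1) = (y + 1)*(y^2 - 4*y - 5) = (y - 5)*(y + 1)*(y + 1)
(2) = (r)*(r^2 - 2*r + 1) = r*(r - 1)*(r - 1)
(3) = (t - 1)*(t^2 - 1) = (t - 1)^2*(t + 1)
(4) = (q - 4)*(q - 4)
(5) = (d - 3)*(d^2 - 7*d + 12) = (d - 4)*(d - 3)*(d - 3)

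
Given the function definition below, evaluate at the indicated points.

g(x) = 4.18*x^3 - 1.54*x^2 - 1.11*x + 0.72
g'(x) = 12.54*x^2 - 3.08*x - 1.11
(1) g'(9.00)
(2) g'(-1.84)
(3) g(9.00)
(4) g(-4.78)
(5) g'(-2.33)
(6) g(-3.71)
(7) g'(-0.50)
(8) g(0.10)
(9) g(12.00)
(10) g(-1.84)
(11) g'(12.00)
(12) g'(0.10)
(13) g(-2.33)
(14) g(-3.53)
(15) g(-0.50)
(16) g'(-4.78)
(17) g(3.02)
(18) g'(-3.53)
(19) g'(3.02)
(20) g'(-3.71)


(1) = 986.91
(2) = 47.01
(3) = 2913.21
(4) = -485.68
(5) = 74.14
(6) = -229.81
(7) = 3.56
(8) = 0.60
(9) = 6988.68
(10) = -28.49
(11) = 1767.69
(12) = -1.29
(13) = -57.93
(14) = -198.42
(15) = 0.37
(16) = 300.13
(17) = 98.45
(18) = 166.02
(19) = 103.96
(20) = 182.92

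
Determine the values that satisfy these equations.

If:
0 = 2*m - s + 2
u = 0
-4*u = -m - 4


Then:
m = -4
s = -6
u = 0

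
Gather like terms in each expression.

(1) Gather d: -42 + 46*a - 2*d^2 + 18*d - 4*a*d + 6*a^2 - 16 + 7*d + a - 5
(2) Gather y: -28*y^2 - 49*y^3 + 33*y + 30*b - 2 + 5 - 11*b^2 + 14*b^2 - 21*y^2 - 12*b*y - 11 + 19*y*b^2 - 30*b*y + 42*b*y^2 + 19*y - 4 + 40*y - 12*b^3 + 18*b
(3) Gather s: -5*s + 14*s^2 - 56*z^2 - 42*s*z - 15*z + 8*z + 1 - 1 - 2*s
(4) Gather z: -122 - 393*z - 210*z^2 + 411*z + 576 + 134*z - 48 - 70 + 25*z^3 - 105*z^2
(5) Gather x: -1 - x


(1) = 6*a^2 + 47*a - 2*d^2 + d*(25 - 4*a) - 63
(2) = -12*b^3 + 3*b^2 + 48*b - 49*y^3 + y^2*(42*b - 49) + y*(19*b^2 - 42*b + 92) - 12
(3) = 14*s^2 + s*(-42*z - 7) - 56*z^2 - 7*z
(4) = 25*z^3 - 315*z^2 + 152*z + 336
(5) = -x - 1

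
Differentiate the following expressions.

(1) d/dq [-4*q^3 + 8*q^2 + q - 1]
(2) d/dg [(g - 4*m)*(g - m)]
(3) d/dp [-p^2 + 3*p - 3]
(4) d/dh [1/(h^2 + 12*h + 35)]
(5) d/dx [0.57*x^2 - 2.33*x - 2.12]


(1) = -12*q^2 + 16*q + 1
(2) = 2*g - 5*m
(3) = 3 - 2*p
(4) = 2*(-h - 6)/(h^2 + 12*h + 35)^2
(5) = 1.14*x - 2.33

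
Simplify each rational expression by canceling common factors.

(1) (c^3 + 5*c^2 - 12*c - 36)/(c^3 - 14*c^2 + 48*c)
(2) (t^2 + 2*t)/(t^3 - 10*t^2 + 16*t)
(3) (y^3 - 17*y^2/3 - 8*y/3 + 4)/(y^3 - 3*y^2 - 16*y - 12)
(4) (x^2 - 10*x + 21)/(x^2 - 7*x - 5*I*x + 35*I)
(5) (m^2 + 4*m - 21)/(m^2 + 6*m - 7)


(1) = (c^3 + 5*c^2 - 12*c - 36)/(c^3 - 14*c^2 + 48*c)
(2) = (t + 2)/(t^2 - 10*t + 16)
(3) = (3*y - 2)/(3*y + 6)
(4) = (x - 3)/(x - 5*I)
(5) = (m - 3)/(m - 1)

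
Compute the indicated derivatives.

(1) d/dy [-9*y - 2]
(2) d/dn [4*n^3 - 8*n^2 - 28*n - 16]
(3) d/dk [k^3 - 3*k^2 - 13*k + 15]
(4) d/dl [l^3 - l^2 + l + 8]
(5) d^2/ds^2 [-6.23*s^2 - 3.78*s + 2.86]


(1) = -9
(2) = 12*n^2 - 16*n - 28
(3) = 3*k^2 - 6*k - 13
(4) = 3*l^2 - 2*l + 1
(5) = -12.4600000000000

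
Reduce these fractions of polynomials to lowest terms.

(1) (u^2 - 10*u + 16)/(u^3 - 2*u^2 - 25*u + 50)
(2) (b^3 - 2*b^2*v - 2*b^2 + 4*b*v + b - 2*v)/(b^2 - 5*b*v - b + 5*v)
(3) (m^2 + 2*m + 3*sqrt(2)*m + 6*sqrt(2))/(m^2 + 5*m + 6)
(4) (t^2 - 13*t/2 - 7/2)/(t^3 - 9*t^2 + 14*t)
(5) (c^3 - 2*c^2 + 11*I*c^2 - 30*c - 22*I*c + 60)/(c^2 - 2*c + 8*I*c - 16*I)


(1) = (u - 8)/(u^2 - 25)
(2) = (-b^2 + 2*b*v + b - 2*v)/(-b + 5*v)
(3) = (m + 3*sqrt(2))/(m + 3)
(4) = (2*t + 1)/(2*t^2 - 4*t)
(5) = (c^2 + 11*I*c - 30)/(c + 8*I)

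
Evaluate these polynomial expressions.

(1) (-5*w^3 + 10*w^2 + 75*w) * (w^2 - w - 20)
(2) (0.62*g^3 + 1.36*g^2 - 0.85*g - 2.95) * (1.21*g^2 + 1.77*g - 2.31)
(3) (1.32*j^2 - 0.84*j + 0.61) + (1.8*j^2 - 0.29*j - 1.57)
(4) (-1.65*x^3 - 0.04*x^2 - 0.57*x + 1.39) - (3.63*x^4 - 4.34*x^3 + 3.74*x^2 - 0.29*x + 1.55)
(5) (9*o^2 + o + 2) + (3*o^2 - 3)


(1) = -5*w^5 + 15*w^4 + 165*w^3 - 275*w^2 - 1500*w
(2) = 0.7502*g^5 + 2.743*g^4 - 0.0535*g^3 - 8.2156*g^2 - 3.258*g + 6.8145
(3) = 3.12*j^2 - 1.13*j - 0.96
(4) = -3.63*x^4 + 2.69*x^3 - 3.78*x^2 - 0.28*x - 0.16
(5) = 12*o^2 + o - 1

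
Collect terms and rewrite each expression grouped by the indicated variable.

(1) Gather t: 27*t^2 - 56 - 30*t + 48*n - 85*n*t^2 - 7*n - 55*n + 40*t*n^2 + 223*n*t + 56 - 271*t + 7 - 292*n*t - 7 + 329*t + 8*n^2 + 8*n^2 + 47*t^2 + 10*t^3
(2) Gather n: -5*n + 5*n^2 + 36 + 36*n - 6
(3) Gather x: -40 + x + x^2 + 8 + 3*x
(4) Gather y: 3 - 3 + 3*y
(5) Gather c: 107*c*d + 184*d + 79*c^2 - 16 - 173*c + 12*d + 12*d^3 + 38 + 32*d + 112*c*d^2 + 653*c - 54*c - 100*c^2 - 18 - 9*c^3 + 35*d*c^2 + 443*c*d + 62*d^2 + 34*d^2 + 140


(1) = 16*n^2 - 14*n + 10*t^3 + t^2*(74 - 85*n) + t*(40*n^2 - 69*n + 28)
(2) = 5*n^2 + 31*n + 30
(3) = x^2 + 4*x - 32
(4) = 3*y
(5) = -9*c^3 + c^2*(35*d - 21) + c*(112*d^2 + 550*d + 426) + 12*d^3 + 96*d^2 + 228*d + 144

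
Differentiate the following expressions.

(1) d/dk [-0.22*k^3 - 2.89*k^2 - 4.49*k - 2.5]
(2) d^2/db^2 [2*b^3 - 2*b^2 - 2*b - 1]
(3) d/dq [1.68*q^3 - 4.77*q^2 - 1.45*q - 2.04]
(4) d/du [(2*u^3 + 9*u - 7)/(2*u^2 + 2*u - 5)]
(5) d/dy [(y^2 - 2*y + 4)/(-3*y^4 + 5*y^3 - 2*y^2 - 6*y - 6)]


(1) = -0.66*k^2 - 5.78*k - 4.49
(2) = 12*b - 4
(3) = 5.04*q^2 - 9.54*q - 1.45
(4) = (4*u^4 + 8*u^3 - 48*u^2 + 28*u - 31)/(4*u^4 + 8*u^3 - 16*u^2 - 20*u + 25)
(5) = (6*y^5 - 23*y^4 + 68*y^3 - 70*y^2 + 4*y + 36)/(9*y^8 - 30*y^7 + 37*y^6 + 16*y^5 - 20*y^4 - 36*y^3 + 60*y^2 + 72*y + 36)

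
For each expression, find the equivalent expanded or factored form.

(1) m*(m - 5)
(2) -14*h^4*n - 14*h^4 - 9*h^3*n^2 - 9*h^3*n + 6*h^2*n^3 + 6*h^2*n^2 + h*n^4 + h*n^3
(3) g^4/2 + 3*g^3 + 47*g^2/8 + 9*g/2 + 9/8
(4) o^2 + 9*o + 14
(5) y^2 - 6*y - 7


(1) = m^2 - 5*m
(2) = (-2*h + n)*(h + n)*(7*h + n)*(h*n + h)
(3) = (g/2 + 1/2)*(g + 1/2)*(g + 3/2)*(g + 3)
(4) = (o + 2)*(o + 7)
(5) = (y - 7)*(y + 1)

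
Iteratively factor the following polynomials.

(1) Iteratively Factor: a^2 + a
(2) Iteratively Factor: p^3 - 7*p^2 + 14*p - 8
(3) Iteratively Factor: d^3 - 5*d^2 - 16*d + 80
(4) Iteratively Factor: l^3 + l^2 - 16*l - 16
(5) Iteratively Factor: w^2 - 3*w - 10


(1) = (a)*(a + 1)
(2) = (p - 1)*(p^2 - 6*p + 8) = (p - 4)*(p - 1)*(p - 2)
(3) = (d - 4)*(d^2 - d - 20) = (d - 4)*(d + 4)*(d - 5)
(4) = (l - 4)*(l^2 + 5*l + 4) = (l - 4)*(l + 4)*(l + 1)
(5) = (w - 5)*(w + 2)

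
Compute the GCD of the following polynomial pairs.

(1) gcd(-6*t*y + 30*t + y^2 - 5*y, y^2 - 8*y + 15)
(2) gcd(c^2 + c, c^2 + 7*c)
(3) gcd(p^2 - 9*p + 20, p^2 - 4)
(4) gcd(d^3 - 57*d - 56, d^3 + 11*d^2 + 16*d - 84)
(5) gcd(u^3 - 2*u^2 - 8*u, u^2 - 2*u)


(1) = y - 5
(2) = c
(3) = gcd((p - 5)*(p - 4), (p - 2)*(p + 2)) = 1
(4) = d + 7
(5) = u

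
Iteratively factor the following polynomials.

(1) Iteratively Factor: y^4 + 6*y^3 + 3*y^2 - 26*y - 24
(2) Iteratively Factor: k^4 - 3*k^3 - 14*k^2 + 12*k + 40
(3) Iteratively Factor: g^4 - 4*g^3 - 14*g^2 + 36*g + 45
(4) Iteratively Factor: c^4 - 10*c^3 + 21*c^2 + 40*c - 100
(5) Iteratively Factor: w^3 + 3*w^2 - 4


(1) = (y + 1)*(y^3 + 5*y^2 - 2*y - 24) = (y + 1)*(y + 3)*(y^2 + 2*y - 8) = (y - 2)*(y + 1)*(y + 3)*(y + 4)
(2) = (k - 5)*(k^3 + 2*k^2 - 4*k - 8) = (k - 5)*(k + 2)*(k^2 - 4) = (k - 5)*(k + 2)^2*(k - 2)
(3) = (g + 1)*(g^3 - 5*g^2 - 9*g + 45) = (g - 3)*(g + 1)*(g^2 - 2*g - 15) = (g - 3)*(g + 1)*(g + 3)*(g - 5)
(4) = (c - 5)*(c^3 - 5*c^2 - 4*c + 20) = (c - 5)*(c + 2)*(c^2 - 7*c + 10) = (c - 5)*(c - 2)*(c + 2)*(c - 5)
(5) = (w + 2)*(w^2 + w - 2) = (w + 2)^2*(w - 1)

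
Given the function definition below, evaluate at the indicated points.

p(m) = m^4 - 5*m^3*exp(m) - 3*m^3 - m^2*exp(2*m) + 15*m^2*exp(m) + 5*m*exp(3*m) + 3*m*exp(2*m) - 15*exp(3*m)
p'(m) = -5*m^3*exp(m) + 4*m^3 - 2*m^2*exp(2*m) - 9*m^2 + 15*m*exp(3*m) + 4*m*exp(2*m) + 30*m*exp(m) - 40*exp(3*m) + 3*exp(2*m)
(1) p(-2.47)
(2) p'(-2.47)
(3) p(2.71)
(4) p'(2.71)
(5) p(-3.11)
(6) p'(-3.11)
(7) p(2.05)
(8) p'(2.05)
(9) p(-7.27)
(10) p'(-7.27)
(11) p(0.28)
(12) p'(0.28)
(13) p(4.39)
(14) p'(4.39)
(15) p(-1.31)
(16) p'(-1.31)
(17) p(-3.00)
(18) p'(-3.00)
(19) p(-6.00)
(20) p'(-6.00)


(1) = 96.43
(2) = -115.26
(3) = -4590.67
(4) = 1754.82
(5) = 196.93
(6) = -204.89
(7) = -1962.02
(8) = -4027.23
(9) = 3948.04
(10) = -2011.45
(11) = -28.82
(12) = -65.64
(13) = 3594178.77
(14) = 13415327.57
(15) = 18.83
(16) = -33.59
(17) = 175.39
(18) = -186.84
(19) = 1948.02
(20) = -1185.77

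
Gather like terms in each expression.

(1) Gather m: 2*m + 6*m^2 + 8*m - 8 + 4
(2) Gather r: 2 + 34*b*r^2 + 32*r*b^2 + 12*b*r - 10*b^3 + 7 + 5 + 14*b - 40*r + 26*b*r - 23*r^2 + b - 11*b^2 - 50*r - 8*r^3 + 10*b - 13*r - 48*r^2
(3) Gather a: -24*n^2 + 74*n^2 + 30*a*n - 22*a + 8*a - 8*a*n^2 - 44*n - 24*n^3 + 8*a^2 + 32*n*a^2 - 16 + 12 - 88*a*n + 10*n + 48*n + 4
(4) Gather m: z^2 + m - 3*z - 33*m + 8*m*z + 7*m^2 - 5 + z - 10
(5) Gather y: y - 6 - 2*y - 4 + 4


(1) = 6*m^2 + 10*m - 4
(2) = -10*b^3 - 11*b^2 + 25*b - 8*r^3 + r^2*(34*b - 71) + r*(32*b^2 + 38*b - 103) + 14
(3) = a^2*(32*n + 8) + a*(-8*n^2 - 58*n - 14) - 24*n^3 + 50*n^2 + 14*n
(4) = 7*m^2 + m*(8*z - 32) + z^2 - 2*z - 15
(5) = -y - 6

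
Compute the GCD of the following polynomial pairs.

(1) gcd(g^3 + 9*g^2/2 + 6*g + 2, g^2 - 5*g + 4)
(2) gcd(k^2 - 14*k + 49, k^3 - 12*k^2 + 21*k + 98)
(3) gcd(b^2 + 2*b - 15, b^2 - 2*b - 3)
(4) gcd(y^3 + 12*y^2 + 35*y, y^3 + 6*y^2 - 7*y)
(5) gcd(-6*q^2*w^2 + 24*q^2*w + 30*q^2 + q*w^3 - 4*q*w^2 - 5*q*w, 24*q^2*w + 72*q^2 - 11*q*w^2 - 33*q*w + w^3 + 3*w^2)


(1) = gcd((g + 1/2)*(g + 2)^2, (g - 4)*(g - 1)) = 1
(2) = k^2 - 14*k + 49
(3) = gcd((b - 3)*(b + 5), (b - 3)*(b + 1)) = b - 3
(4) = gcd(y*(y + 5)*(y + 7), y*(y - 1)*(y + 7)) = y^2 + 7*y
(5) = 1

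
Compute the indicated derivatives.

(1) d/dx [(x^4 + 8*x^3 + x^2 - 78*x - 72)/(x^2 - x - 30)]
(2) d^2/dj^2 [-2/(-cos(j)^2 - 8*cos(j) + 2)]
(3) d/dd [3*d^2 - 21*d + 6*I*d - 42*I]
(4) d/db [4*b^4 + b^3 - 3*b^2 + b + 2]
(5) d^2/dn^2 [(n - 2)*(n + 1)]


(1) = (2*x^5 + 5*x^4 - 136*x^3 - 643*x^2 + 84*x + 2268)/(x^4 - 2*x^3 - 59*x^2 + 60*x + 900)
(2) = 4*(-2*sin(j)^4 + 37*sin(j)^2 + 7*cos(j) - 3*cos(3*j) + 31)/(-sin(j)^2 + 8*cos(j) - 1)^3
(3) = 6*d - 21 + 6*I
(4) = 16*b^3 + 3*b^2 - 6*b + 1
(5) = 2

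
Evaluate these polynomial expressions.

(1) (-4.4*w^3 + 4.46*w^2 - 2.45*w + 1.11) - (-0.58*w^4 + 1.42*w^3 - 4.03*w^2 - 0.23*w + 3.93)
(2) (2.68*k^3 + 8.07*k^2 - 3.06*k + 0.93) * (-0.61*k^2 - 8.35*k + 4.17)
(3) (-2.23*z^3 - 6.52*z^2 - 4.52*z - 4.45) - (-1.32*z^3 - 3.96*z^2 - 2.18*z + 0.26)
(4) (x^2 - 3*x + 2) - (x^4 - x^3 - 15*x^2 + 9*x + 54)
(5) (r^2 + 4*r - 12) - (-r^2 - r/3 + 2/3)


(1) = 0.58*w^4 - 5.82*w^3 + 8.49*w^2 - 2.22*w - 2.82
(2) = -1.6348*k^5 - 27.3007*k^4 - 54.3423*k^3 + 58.6356*k^2 - 20.5257*k + 3.8781
(3) = -0.91*z^3 - 2.56*z^2 - 2.34*z - 4.71
(4) = -x^4 + x^3 + 16*x^2 - 12*x - 52
(5) = 2*r^2 + 13*r/3 - 38/3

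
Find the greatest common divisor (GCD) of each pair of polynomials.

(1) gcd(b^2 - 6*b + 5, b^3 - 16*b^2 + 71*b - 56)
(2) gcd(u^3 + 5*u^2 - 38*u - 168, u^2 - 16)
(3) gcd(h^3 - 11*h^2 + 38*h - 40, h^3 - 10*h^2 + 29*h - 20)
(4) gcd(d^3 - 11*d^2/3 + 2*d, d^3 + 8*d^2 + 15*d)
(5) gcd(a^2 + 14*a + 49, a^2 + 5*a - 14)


(1) = gcd((b - 5)*(b - 1), (b - 8)*(b - 7)*(b - 1)) = b - 1
(2) = u + 4
(3) = gcd((h - 5)*(h - 4)*(h - 2), (h - 5)*(h - 4)*(h - 1)) = h^2 - 9*h + 20
(4) = d
(5) = gcd((a + 7)^2, (a - 2)*(a + 7)) = a + 7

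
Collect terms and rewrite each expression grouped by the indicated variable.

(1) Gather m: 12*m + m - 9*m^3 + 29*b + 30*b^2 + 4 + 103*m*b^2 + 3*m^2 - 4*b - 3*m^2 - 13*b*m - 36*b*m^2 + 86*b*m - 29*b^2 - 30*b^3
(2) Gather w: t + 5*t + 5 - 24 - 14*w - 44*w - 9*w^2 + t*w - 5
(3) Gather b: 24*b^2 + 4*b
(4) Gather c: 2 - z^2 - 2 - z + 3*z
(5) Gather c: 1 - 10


(1) = -30*b^3 + b^2 - 36*b*m^2 + 25*b - 9*m^3 + m*(103*b^2 + 73*b + 13) + 4
(2) = 6*t - 9*w^2 + w*(t - 58) - 24
(3) = 24*b^2 + 4*b
(4) = -z^2 + 2*z
(5) = -9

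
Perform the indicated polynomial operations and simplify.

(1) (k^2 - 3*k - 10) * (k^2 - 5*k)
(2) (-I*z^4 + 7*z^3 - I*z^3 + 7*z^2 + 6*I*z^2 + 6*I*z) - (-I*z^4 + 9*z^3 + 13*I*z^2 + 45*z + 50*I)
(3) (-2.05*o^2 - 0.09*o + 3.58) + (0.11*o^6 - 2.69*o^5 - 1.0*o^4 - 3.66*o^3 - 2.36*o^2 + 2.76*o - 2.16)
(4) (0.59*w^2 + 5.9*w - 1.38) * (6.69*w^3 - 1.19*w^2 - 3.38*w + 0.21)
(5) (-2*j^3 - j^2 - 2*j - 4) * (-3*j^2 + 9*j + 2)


(1) = k^4 - 8*k^3 + 5*k^2 + 50*k
(2) = -2*z^3 - I*z^3 + 7*z^2 - 7*I*z^2 - 45*z + 6*I*z - 50*I
(3) = 0.11*o^6 - 2.69*o^5 - 1.0*o^4 - 3.66*o^3 - 4.41*o^2 + 2.67*o + 1.42
(4) = 3.9471*w^5 + 38.7689*w^4 - 18.2474*w^3 - 18.1759*w^2 + 5.9034*w - 0.2898
(5) = 6*j^5 - 15*j^4 - 7*j^3 - 8*j^2 - 40*j - 8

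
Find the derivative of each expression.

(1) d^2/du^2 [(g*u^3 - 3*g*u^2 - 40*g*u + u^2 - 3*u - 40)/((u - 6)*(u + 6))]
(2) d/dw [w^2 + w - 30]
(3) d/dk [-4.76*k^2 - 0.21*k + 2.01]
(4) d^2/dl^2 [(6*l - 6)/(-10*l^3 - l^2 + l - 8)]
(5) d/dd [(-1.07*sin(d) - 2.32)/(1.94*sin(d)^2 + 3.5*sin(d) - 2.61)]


(1) = 2*(-4*g*u^3 - 324*g*u^2 - 432*g*u - 3888*g - 3*u^3 - 12*u^2 - 324*u - 144)/(u^6 - 108*u^4 + 3888*u^2 - 46656)
(2) = 2*w + 1
(3) = -9.52*k - 0.21
(4) = 12*(-(l - 1)*(30*l^2 + 2*l - 1)^2 + (30*l^2 + 2*l + (l - 1)*(30*l + 1) - 1)*(10*l^3 + l^2 - l + 8))/(10*l^3 + l^2 - l + 8)^3
(5) = (2.0758*sin(d)^2 + 9.0016*sin(d) + 10.9127)*cos(d)/(3.7636*sin(d)^4 + 13.58*sin(d)^3 + 2.1232*sin(d)^2 - 18.27*sin(d) + 6.8121)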